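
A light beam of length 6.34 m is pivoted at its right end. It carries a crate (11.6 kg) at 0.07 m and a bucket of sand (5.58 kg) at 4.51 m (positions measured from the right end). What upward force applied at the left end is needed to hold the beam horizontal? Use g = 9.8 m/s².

F ≈ 40.2 N

Taking torques about the right end:
Crate: 11.6 × 9.8 = 113.7 N down at 0.07 m → arm 0.07 m, τ = 113.7 × 0.07 = 7.959 N·m counterclockwise.
Bucket of sand: 5.58 × 9.8 = 54.68 N down at 4.51 m → arm 4.51 m, τ = 54.68 × 4.51 = 246.6 N·m counterclockwise.
Net moment of the loads = 254.6 N·m counterclockwise.
The upward force F acts at the left end, arm 6.34 m, giving F × 6.34 clockwise.
Στ = 0 ⇒ F × 6.34 = 254.6 ⇒ F = 254.6 / 6.34 = 40.2 N.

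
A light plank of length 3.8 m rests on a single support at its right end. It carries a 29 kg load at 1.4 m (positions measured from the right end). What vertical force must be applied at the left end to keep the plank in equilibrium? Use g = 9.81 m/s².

F ≈ 105 N

Taking torques about the right end:
Load: 29 × 9.81 = 284.5 N down at 1.4 m → arm 1.4 m, τ = 284.5 × 1.4 = 398.3 N·m counterclockwise.
Net moment of the loads = 398.3 N·m counterclockwise.
The upward force F acts at the left end, arm 3.8 m, giving F × 3.8 clockwise.
Στ = 0 ⇒ F × 3.8 = 398.3 ⇒ F = 398.3 / 3.8 = 105 N.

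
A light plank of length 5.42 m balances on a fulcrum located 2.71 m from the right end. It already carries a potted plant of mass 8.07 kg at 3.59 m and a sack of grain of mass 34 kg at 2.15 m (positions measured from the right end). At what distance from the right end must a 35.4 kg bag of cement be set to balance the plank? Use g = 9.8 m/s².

x ≈ 3.05 m from the right end

Take moments about the fulcrum (at 2.71 m from the right end).
Potted plant: 8.07 × 9.8 = 79.09 N down at 3.59 m → arm 0.88 m, τ = 79.09 × 0.88 = 69.6 N·m counterclockwise.
Sack of grain: 34 × 9.8 = 333.2 N down at 2.15 m → arm 0.56 m, τ = 333.2 × 0.56 = 186.6 N·m clockwise.
Net moment of existing loads = 117 N·m clockwise.
The bag of cement weighs 35.4 × 9.8 = 346.9 N and must supply an equal counterclockwise moment, so its lever arm about the fulcrum is 117 / 346.9 = 0.337 m.
That puts it at 2.71 + 0.337 = 3.05 m from the right end.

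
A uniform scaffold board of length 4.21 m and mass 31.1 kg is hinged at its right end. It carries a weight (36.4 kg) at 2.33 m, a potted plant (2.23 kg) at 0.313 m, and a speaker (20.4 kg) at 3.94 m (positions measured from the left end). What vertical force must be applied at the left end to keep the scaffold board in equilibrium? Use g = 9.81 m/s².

F ≈ 345 N

Sum moments about the right end (the unknown pivot reaction has zero arm there).
Beam weight: 31.1 × 9.81 = 305.1 N down at 2.105 m → arm 2.105 m, τ = 305.1 × 2.105 = 642.2 N·m counterclockwise.
Weight: 36.4 × 9.81 = 357.1 N down at 2.33 m → arm 1.88 m, τ = 357.1 × 1.88 = 671.3 N·m counterclockwise.
Potted plant: 2.23 × 9.81 = 21.88 N down at 0.313 m → arm 3.897 m, τ = 21.88 × 3.897 = 85.27 N·m counterclockwise.
Speaker: 20.4 × 9.81 = 200.1 N down at 3.94 m → arm 0.27 m, τ = 200.1 × 0.27 = 54.03 N·m counterclockwise.
Net moment of the loads = 1453 N·m counterclockwise.
The upward force F acts at the left end, arm 4.21 m, giving F × 4.21 clockwise.
Balancing moments: F × 4.21 = 1453, giving F = 1453 / 4.21 = 345 N.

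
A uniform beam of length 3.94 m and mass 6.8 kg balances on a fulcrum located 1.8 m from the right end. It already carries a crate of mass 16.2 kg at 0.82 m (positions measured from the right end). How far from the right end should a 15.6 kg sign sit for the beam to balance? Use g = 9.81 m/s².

x ≈ 2.74 m from the right end

Taking torques about the fulcrum (at 1.8 m from the right end):
Beam weight: 6.8 × 9.81 = 66.71 N down at 1.97 m → arm 0.17 m, τ = 66.71 × 0.17 = 11.34 N·m counterclockwise.
Crate: 16.2 × 9.81 = 158.9 N down at 0.82 m → arm 0.98 m, τ = 158.9 × 0.98 = 155.7 N·m clockwise.
Net moment of existing loads = 144.4 N·m clockwise.
The sign weighs 15.6 × 9.81 = 153 N and must supply an equal counterclockwise moment, so its lever arm about the fulcrum is 144.4 / 153 = 0.944 m.
That puts it at 1.8 + 0.944 = 2.74 m from the right end.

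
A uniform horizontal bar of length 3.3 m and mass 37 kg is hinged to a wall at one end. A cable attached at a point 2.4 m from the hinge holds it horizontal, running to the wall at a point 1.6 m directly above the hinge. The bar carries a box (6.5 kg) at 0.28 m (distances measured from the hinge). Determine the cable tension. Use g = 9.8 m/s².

T ≈ 463 N

Take moments about the hinge.
Beam weight: 37 × 9.8 = 362.6 N down at 1.65 m → arm 1.65 m, τ = 362.6 × 1.65 = 598.3 N·m clockwise.
Box: 6.5 × 9.8 = 63.7 N down at 0.28 m → arm 0.28 m, τ = 63.7 × 0.28 = 17.84 N·m clockwise.
Total clockwise load moment = 616.1 N·m.
The cable tension T acts at 2.4 m; only its component perpendicular to the bar, T sinθ, produces torque. sinθ = h/√(h²+d²) = 1.6/√(1.6²+2.4²) = 0.5547.
For rotational equilibrium, T × 2.4 × 0.5547 = 616.1, so T = 616.1 / 1.331 = 463 N.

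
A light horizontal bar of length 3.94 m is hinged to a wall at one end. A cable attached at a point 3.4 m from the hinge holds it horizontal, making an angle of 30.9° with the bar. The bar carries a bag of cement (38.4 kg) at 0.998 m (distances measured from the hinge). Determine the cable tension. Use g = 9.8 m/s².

Sum moments about the hinge (the unknown hinge reaction has zero arm there).
Bag of cement: 38.4 × 9.8 = 376.3 N down at 0.998 m → arm 0.998 m, τ = 376.3 × 0.998 = 375.5 N·m clockwise.
Total clockwise load moment = 375.5 N·m.
The cable tension T acts at 3.4 m; only its component perpendicular to the bar, T sinθ, produces torque. sin 30.9° = 0.5135.
Στ = 0 ⇒ T × 3.4 × 0.5135 = 375.5 ⇒ T = 375.5 / 1.746 = 215 N.

T ≈ 215 N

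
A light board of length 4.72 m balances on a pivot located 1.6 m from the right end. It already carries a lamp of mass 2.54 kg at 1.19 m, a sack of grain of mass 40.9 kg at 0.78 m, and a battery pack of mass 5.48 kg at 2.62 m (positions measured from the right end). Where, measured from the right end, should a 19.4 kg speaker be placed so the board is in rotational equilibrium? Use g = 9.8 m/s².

About the pivot (at 1.6 m from the right end):
Lamp: 2.54 × 9.8 = 24.89 N down at 1.19 m → arm 0.41 m, τ = 24.89 × 0.41 = 10.2 N·m clockwise.
Sack of grain: 40.9 × 9.8 = 400.8 N down at 0.78 m → arm 0.82 m, τ = 400.8 × 0.82 = 328.7 N·m clockwise.
Battery pack: 5.48 × 9.8 = 53.7 N down at 2.62 m → arm 1.02 m, τ = 53.7 × 1.02 = 54.77 N·m counterclockwise.
Net moment of existing loads = 284.1 N·m clockwise.
The speaker weighs 19.4 × 9.8 = 190.1 N and must supply an equal counterclockwise moment, so its lever arm about the pivot is 284.1 / 190.1 = 1.49 m.
That puts it at 1.6 + 1.49 = 3.09 m from the right end.

x ≈ 3.09 m from the right end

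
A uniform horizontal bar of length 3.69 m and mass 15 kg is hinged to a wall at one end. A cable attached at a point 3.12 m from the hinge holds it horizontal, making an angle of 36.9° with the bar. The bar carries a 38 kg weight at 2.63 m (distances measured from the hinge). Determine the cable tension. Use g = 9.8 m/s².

T ≈ 668 N

Choose the hinge as the axis so the unknown hinge reaction has zero arm there.
Beam weight: 15 × 9.8 = 147 N down at 1.845 m → arm 1.845 m, τ = 147 × 1.845 = 271.2 N·m clockwise.
Weight: 38 × 9.8 = 372.4 N down at 2.63 m → arm 2.63 m, τ = 372.4 × 2.63 = 979.4 N·m clockwise.
Total clockwise load moment = 1251 N·m.
The cable tension T acts at 3.12 m; only its component perpendicular to the bar, T sinθ, produces torque. sin 36.9° = 0.6004.
Balancing moments: T × 3.12 × 0.6004 = 1251, giving T = 1251 / 1.873 = 668 N.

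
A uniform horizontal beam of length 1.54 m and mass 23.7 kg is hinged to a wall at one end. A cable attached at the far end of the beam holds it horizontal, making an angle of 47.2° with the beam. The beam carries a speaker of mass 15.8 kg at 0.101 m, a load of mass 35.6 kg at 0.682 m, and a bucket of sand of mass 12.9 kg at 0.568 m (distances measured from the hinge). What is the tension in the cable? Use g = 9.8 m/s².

Sum moments about the hinge (the unknown hinge reaction has zero arm there).
Beam weight: 23.7 × 9.8 = 232.3 N down at 0.77 m → arm 0.77 m, τ = 232.3 × 0.77 = 178.9 N·m clockwise.
Speaker: 15.8 × 9.8 = 154.8 N down at 0.101 m → arm 0.101 m, τ = 154.8 × 0.101 = 15.63 N·m clockwise.
Load: 35.6 × 9.8 = 348.9 N down at 0.682 m → arm 0.682 m, τ = 348.9 × 0.682 = 237.9 N·m clockwise.
Bucket of sand: 12.9 × 9.8 = 126.4 N down at 0.568 m → arm 0.568 m, τ = 126.4 × 0.568 = 71.8 N·m clockwise.
Total clockwise load moment = 504.2 N·m.
The cable tension T acts at 1.54 m; only its component perpendicular to the beam, T sinθ, produces torque. sin 47.2° = 0.7337.
Setting net torque to zero: T × 1.54 × 0.7337 = 504.2 → T = 504.2 / 1.13 = 446 N.

T ≈ 446 N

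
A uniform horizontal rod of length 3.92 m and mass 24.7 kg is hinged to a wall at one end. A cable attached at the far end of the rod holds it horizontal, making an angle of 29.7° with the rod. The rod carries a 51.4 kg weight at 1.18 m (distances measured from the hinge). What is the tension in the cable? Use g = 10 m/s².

T ≈ 562 N

Take moments about the hinge.
Beam weight: 24.7 × 10 = 247 N down at 1.96 m → arm 1.96 m, τ = 247 × 1.96 = 484.1 N·m clockwise.
Weight: 51.4 × 10 = 514 N down at 1.18 m → arm 1.18 m, τ = 514 × 1.18 = 606.5 N·m clockwise.
Total clockwise load moment = 1091 N·m.
The cable tension T acts at 3.92 m; only its component perpendicular to the rod, T sinθ, produces torque. sin 29.7° = 0.4955.
Balancing moments: T × 3.92 × 0.4955 = 1091, giving T = 1091 / 1.942 = 562 N.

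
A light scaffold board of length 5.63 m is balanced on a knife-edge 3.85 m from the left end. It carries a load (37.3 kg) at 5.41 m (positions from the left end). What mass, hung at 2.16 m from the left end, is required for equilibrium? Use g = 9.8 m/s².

m ≈ 34.4 kg

About the knife-edge (at 3.85 m from the left end):
Load: 37.3 × 9.8 = 365.5 N down at 5.41 m → arm 1.56 m, τ = 365.5 × 1.56 = 570.2 N·m clockwise.
Net moment of known loads = 570.2 N·m clockwise.
An unknown mass m at 2.16 m has arm 1.69 m; its moment is m·g·1.69 counterclockwise.
Στ = 0 ⇒ m × 9.8 × 1.69 = 570.2 ⇒ m = 570.2 / (9.8 × 1.69) = 34.4 kg.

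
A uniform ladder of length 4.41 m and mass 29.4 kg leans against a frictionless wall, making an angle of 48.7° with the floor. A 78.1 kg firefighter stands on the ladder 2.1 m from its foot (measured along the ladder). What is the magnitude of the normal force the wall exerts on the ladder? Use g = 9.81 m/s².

About the foot of the ladder:
Ladder weight 29.4×9.81 = 288.4 N acts at 2.205 m along the ladder; its horizontal arm is 2.205·cos48.7° = 1.455 m → τ = 419.6 N·m clockwise.
Firefighter: 78.1×9.81 = 766.2 N at 2.1 m → arm 1.386 m → τ = 1062 N·m clockwise.
Wall normal N acts horizontally at the top; its moment arm is the height L sinθ = 4.41·sin48.7° = 3.313 m, counterclockwise.
For rotational equilibrium, N × 3.313 = 1482, so N = 447 N.

N_wall ≈ 447 N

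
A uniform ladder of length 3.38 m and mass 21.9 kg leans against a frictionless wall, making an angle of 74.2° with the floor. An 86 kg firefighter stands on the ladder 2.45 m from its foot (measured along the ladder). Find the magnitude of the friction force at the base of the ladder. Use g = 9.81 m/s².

f ≈ 203 N

Sum moments about the foot of the ladder (the floor normal and friction both act there and drop out).
Ladder weight 21.9×9.81 = 214.8 N acts at 1.69 m along the ladder; its horizontal arm is 1.69·cos74.2° = 0.4602 m → τ = 98.85 N·m clockwise.
Firefighter: 86×9.81 = 843.7 N at 2.45 m → arm 0.6671 m → τ = 562.8 N·m clockwise.
Wall normal N acts horizontally at the top; its moment arm is the height L sinθ = 3.38·sin74.2° = 3.252 m, counterclockwise.
For rotational equilibrium, N × 3.252 = 661.6, so N = 203 N.
ΣFx = 0: friction at the foot balances the wall's push, so f = N_wall = 203 N.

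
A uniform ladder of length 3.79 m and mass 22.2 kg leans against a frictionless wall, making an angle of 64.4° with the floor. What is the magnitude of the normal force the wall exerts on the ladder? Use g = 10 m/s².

Taking torques about the foot of the ladder:
Ladder weight 22.2×10 = 222 N acts at 1.895 m along the ladder; its horizontal arm is 1.895·cos64.4° = 0.8188 m → τ = 181.8 N·m clockwise.
Wall normal N acts horizontally at the top; its moment arm is the height L sinθ = 3.79·sin64.4° = 3.418 m, counterclockwise.
Στ = 0 ⇒ N × 3.418 = 181.8 ⇒ N = 53.2 N.

N_wall ≈ 53.2 N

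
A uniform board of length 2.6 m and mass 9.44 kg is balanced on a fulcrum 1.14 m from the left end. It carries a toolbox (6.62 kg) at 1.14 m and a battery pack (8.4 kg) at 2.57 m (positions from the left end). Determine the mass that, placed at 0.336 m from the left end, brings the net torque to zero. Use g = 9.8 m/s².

Taking torques about the fulcrum (at 1.14 m from the left end):
Beam weight: 9.44 × 9.8 = 92.51 N down at 1.3 m → arm 0.16 m, τ = 92.51 × 0.16 = 14.8 N·m clockwise.
Toolbox: acts at the fulcrum, moment arm 0 → no torque.
Battery pack: 8.4 × 9.8 = 82.32 N down at 2.57 m → arm 1.43 m, τ = 82.32 × 1.43 = 117.7 N·m clockwise.
Net moment of known loads = 132.5 N·m clockwise.
An unknown mass m at 0.336 m has arm 0.804 m; its moment is m·g·0.804 counterclockwise.
Balancing moments: m × 9.8 × 0.804 = 132.5, giving m = 132.5 / (9.8 × 0.804) = 16.8 kg.

m ≈ 16.8 kg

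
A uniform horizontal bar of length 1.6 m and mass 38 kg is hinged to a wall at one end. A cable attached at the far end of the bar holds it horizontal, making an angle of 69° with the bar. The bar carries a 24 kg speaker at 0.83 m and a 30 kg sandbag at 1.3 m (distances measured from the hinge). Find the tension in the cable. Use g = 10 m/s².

About the hinge:
Beam weight: 38 × 10 = 380 N down at 0.8 m → arm 0.8 m, τ = 380 × 0.8 = 304 N·m clockwise.
Speaker: 24 × 10 = 240 N down at 0.83 m → arm 0.83 m, τ = 240 × 0.83 = 199.2 N·m clockwise.
Sandbag: 30 × 10 = 300 N down at 1.3 m → arm 1.3 m, τ = 300 × 1.3 = 390 N·m clockwise.
Total clockwise load moment = 893.2 N·m.
The cable tension T acts at 1.6 m; only its component perpendicular to the bar, T sinθ, produces torque. sin 69° = 0.9336.
Balancing moments: T × 1.6 × 0.9336 = 893.2, giving T = 893.2 / 1.494 = 598 N.

T ≈ 598 N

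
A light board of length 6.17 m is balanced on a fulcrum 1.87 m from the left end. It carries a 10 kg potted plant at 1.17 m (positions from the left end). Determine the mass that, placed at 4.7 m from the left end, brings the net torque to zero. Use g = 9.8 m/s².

About the fulcrum (at 1.87 m from the left end):
Potted plant: 10 × 9.8 = 98 N down at 1.17 m → arm 0.7 m, τ = 98 × 0.7 = 68.6 N·m counterclockwise.
Net moment of known loads = 68.6 N·m counterclockwise.
An unknown mass m at 4.7 m has arm 2.83 m; its moment is m·g·2.83 clockwise.
Setting net torque to zero: m × 9.8 × 2.83 = 68.6 → m = 68.6 / (9.8 × 2.83) = 2.47 kg.

m ≈ 2.47 kg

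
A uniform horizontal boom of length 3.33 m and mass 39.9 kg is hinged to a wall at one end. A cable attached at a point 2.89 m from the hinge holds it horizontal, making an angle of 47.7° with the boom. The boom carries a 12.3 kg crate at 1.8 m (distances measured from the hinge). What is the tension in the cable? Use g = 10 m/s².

T ≈ 414 N

Sum moments about the hinge (the unknown hinge reaction has zero arm there).
Beam weight: 39.9 × 10 = 399 N down at 1.665 m → arm 1.665 m, τ = 399 × 1.665 = 664.3 N·m clockwise.
Crate: 12.3 × 10 = 123 N down at 1.8 m → arm 1.8 m, τ = 123 × 1.8 = 221.4 N·m clockwise.
Total clockwise load moment = 885.7 N·m.
The cable tension T acts at 2.89 m; only its component perpendicular to the boom, T sinθ, produces torque. sin 47.7° = 0.7396.
Στ = 0 ⇒ T × 2.89 × 0.7396 = 885.7 ⇒ T = 885.7 / 2.137 = 414 N.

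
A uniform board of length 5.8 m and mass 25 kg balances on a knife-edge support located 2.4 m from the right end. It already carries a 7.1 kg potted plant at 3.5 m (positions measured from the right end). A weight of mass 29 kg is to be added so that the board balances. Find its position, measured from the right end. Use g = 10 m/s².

x ≈ 1.7 m from the right end

Taking torques about the knife-edge support (at 2.4 m from the right end):
Beam weight: 25 × 10 = 250 N down at 2.9 m → arm 0.5 m, τ = 250 × 0.5 = 125 N·m counterclockwise.
Potted plant: 7.1 × 10 = 71 N down at 3.5 m → arm 1.1 m, τ = 71 × 1.1 = 78.1 N·m counterclockwise.
Net moment of existing loads = 203.1 N·m counterclockwise.
The weight weighs 29 × 10 = 290 N and must supply an equal clockwise moment, so its lever arm about the knife-edge support is 203.1 / 290 = 0.7 m.
That puts it at 2.4 − 0.7 = 1.7 m from the right end.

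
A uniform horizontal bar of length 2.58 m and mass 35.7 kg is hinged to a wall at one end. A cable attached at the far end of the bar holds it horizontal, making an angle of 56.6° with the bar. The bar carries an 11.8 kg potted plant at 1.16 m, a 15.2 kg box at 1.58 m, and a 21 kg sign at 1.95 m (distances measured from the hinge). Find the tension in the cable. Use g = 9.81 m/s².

T ≈ 568 N

Take moments about the hinge.
Beam weight: 35.7 × 9.81 = 350.2 N down at 1.29 m → arm 1.29 m, τ = 350.2 × 1.29 = 451.8 N·m clockwise.
Potted plant: 11.8 × 9.81 = 115.8 N down at 1.16 m → arm 1.16 m, τ = 115.8 × 1.16 = 134.3 N·m clockwise.
Box: 15.2 × 9.81 = 149.1 N down at 1.58 m → arm 1.58 m, τ = 149.1 × 1.58 = 235.6 N·m clockwise.
Sign: 21 × 9.81 = 206 N down at 1.95 m → arm 1.95 m, τ = 206 × 1.95 = 401.7 N·m clockwise.
Total clockwise load moment = 1223 N·m.
The cable tension T acts at 2.58 m; only its component perpendicular to the bar, T sinθ, produces torque. sin 56.6° = 0.8348.
Στ = 0 ⇒ T × 2.58 × 0.8348 = 1223 ⇒ T = 1223 / 2.154 = 568 N.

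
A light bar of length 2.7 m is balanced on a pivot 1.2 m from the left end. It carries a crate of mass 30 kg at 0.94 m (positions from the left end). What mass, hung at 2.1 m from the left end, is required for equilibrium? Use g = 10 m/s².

m ≈ 8.67 kg

About the pivot (at 1.2 m from the left end):
Crate: 30 × 10 = 300 N down at 0.94 m → arm 0.26 m, τ = 300 × 0.26 = 78 N·m counterclockwise.
Net moment of known loads = 78 N·m counterclockwise.
An unknown mass m at 2.1 m has arm 0.9 m; its moment is m·g·0.9 clockwise.
Στ = 0 ⇒ m × 10 × 0.9 = 78 ⇒ m = 78 / (10 × 0.9) = 8.67 kg.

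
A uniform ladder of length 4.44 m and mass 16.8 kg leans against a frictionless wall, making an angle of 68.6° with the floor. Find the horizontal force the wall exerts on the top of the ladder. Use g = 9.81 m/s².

Choose the foot of the ladder as the axis so the floor normal and friction both act there and drop out.
Ladder weight 16.8×9.81 = 164.8 N acts at 2.22 m along the ladder; its horizontal arm is 2.22·cos68.6° = 0.81 m → τ = 133.5 N·m clockwise.
Wall normal N acts horizontally at the top; its moment arm is the height L sinθ = 4.44·sin68.6° = 4.134 m, counterclockwise.
Setting net torque to zero: N × 4.134 = 133.5 → N = 32.3 N.

N_wall ≈ 32.3 N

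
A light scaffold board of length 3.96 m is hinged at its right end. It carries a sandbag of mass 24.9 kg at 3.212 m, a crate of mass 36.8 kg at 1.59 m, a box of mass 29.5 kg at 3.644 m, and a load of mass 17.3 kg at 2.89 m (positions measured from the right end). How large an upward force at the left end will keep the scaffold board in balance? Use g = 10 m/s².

F ≈ 747 N

About the right end:
Sandbag: 24.9 × 10 = 249 N down at 3.212 m → arm 3.212 m, τ = 249 × 3.212 = 799.8 N·m counterclockwise.
Crate: 36.8 × 10 = 368 N down at 1.59 m → arm 1.59 m, τ = 368 × 1.59 = 585.1 N·m counterclockwise.
Box: 29.5 × 10 = 295 N down at 3.644 m → arm 3.644 m, τ = 295 × 3.644 = 1075 N·m counterclockwise.
Load: 17.3 × 10 = 173 N down at 2.89 m → arm 2.89 m, τ = 173 × 2.89 = 500 N·m counterclockwise.
Net moment of the loads = 2960 N·m counterclockwise.
The upward force F acts at the left end, arm 3.96 m, giving F × 3.96 clockwise.
Setting net torque to zero: F × 3.96 = 2960 → F = 2960 / 3.96 = 747 N.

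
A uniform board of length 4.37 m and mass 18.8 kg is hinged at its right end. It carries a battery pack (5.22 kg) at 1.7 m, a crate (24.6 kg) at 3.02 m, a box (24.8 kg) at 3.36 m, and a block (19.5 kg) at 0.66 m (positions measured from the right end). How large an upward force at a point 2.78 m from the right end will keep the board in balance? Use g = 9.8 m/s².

Choose the right end as the axis so the unknown pivot reaction has zero arm there.
Beam weight: 18.8 × 9.8 = 184.2 N down at 2.185 m → arm 2.185 m, τ = 184.2 × 2.185 = 402.5 N·m counterclockwise.
Battery pack: 5.22 × 9.8 = 51.16 N down at 1.7 m → arm 1.7 m, τ = 51.16 × 1.7 = 86.97 N·m counterclockwise.
Crate: 24.6 × 9.8 = 241.1 N down at 3.02 m → arm 3.02 m, τ = 241.1 × 3.02 = 728.1 N·m counterclockwise.
Box: 24.8 × 9.8 = 243 N down at 3.36 m → arm 3.36 m, τ = 243 × 3.36 = 816.5 N·m counterclockwise.
Block: 19.5 × 9.8 = 191.1 N down at 0.66 m → arm 0.66 m, τ = 191.1 × 0.66 = 126.1 N·m counterclockwise.
Net moment of the loads = 2160 N·m counterclockwise.
The upward force F acts at a point 2.78 m from the right end, arm 2.78 m, giving F × 2.78 clockwise.
For rotational equilibrium, F × 2.78 = 2160, so F = 2160 / 2.78 = 777 N.

F ≈ 777 N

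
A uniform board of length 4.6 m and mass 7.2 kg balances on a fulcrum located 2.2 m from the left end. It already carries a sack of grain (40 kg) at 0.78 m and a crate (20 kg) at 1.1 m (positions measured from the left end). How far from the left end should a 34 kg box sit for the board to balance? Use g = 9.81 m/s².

x ≈ 4.5 m from the left end

Taking torques about the fulcrum (at 2.2 m from the left end):
Beam weight: 7.2 × 9.81 = 70.63 N down at 2.3 m → arm 0.1 m, τ = 70.63 × 0.1 = 7.063 N·m clockwise.
Sack of grain: 40 × 9.81 = 392.4 N down at 0.78 m → arm 1.42 m, τ = 392.4 × 1.42 = 557.2 N·m counterclockwise.
Crate: 20 × 9.81 = 196.2 N down at 1.1 m → arm 1.1 m, τ = 196.2 × 1.1 = 215.8 N·m counterclockwise.
Net moment of existing loads = 765.9 N·m counterclockwise.
The box weighs 34 × 9.81 = 333.5 N and must supply an equal clockwise moment, so its lever arm about the fulcrum is 765.9 / 333.5 = 2.3 m.
That puts it at 2.2 + 2.3 = 4.5 m from the left end.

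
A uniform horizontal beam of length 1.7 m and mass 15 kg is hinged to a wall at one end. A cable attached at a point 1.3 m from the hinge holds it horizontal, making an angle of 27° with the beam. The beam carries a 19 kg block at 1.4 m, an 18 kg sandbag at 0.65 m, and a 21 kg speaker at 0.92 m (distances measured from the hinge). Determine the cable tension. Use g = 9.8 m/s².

T ≈ 1170 N

Sum moments about the hinge (the unknown hinge reaction has zero arm there).
Beam weight: 15 × 9.8 = 147 N down at 0.85 m → arm 0.85 m, τ = 147 × 0.85 = 125 N·m clockwise.
Block: 19 × 9.8 = 186.2 N down at 1.4 m → arm 1.4 m, τ = 186.2 × 1.4 = 260.7 N·m clockwise.
Sandbag: 18 × 9.8 = 176.4 N down at 0.65 m → arm 0.65 m, τ = 176.4 × 0.65 = 114.7 N·m clockwise.
Speaker: 21 × 9.8 = 205.8 N down at 0.92 m → arm 0.92 m, τ = 205.8 × 0.92 = 189.3 N·m clockwise.
Total clockwise load moment = 689.7 N·m.
The cable tension T acts at 1.3 m; only its component perpendicular to the beam, T sinθ, produces torque. sin 27° = 0.454.
For rotational equilibrium, T × 1.3 × 0.454 = 689.7, so T = 689.7 / 0.5902 = 1170 N.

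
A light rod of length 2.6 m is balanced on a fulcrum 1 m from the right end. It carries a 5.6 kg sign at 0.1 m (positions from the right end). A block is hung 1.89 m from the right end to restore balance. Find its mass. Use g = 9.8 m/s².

Choose the fulcrum (at 1 m from the right end) as the axis so the support reaction has zero arm there.
Sign: 5.6 × 9.8 = 54.88 N down at 0.1 m → arm 0.9 m, τ = 54.88 × 0.9 = 49.39 N·m clockwise.
Net moment of known loads = 49.39 N·m clockwise.
An unknown mass m at 1.89 m has arm 0.89 m; its moment is m·g·0.89 counterclockwise.
Balancing moments: m × 9.8 × 0.89 = 49.39, giving m = 49.39 / (9.8 × 0.89) = 5.66 kg.

m ≈ 5.66 kg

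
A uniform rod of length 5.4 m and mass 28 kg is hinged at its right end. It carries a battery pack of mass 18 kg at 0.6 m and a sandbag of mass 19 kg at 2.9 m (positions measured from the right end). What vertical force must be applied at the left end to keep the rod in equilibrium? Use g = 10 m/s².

F ≈ 262 N

About the right end:
Beam weight: 28 × 10 = 280 N down at 2.7 m → arm 2.7 m, τ = 280 × 2.7 = 756 N·m counterclockwise.
Battery pack: 18 × 10 = 180 N down at 0.6 m → arm 0.6 m, τ = 180 × 0.6 = 108 N·m counterclockwise.
Sandbag: 19 × 10 = 190 N down at 2.9 m → arm 2.9 m, τ = 190 × 2.9 = 551 N·m counterclockwise.
Net moment of the loads = 1415 N·m counterclockwise.
The upward force F acts at the left end, arm 5.4 m, giving F × 5.4 clockwise.
Balancing moments: F × 5.4 = 1415, giving F = 1415 / 5.4 = 262 N.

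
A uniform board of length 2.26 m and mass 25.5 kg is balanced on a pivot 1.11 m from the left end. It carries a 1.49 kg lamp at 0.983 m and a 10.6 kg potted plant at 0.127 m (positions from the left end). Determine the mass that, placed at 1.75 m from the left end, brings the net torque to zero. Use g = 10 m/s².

Choose the pivot (at 1.11 m from the left end) as the axis so the support reaction has zero arm there.
Beam weight: 25.5 × 10 = 255 N down at 1.13 m → arm 0.02 m, τ = 255 × 0.02 = 5.1 N·m clockwise.
Lamp: 1.49 × 10 = 14.9 N down at 0.983 m → arm 0.127 m, τ = 14.9 × 0.127 = 1.892 N·m counterclockwise.
Potted plant: 10.6 × 10 = 106 N down at 0.127 m → arm 0.983 m, τ = 106 × 0.983 = 104.2 N·m counterclockwise.
Net moment of known loads = 101 N·m counterclockwise.
An unknown mass m at 1.75 m has arm 0.64 m; its moment is m·g·0.64 clockwise.
Στ = 0 ⇒ m × 10 × 0.64 = 101 ⇒ m = 101 / (10 × 0.64) = 15.8 kg.

m ≈ 15.8 kg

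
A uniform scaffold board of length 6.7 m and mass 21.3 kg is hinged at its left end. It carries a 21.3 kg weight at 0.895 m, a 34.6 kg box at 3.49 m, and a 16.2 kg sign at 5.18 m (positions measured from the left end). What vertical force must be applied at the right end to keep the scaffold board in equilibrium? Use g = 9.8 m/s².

Taking torques about the left end:
Beam weight: 21.3 × 9.8 = 208.7 N down at 3.35 m → arm 3.35 m, τ = 208.7 × 3.35 = 699.1 N·m clockwise.
Weight: 21.3 × 9.8 = 208.7 N down at 0.895 m → arm 0.895 m, τ = 208.7 × 0.895 = 186.8 N·m clockwise.
Box: 34.6 × 9.8 = 339.1 N down at 3.49 m → arm 3.49 m, τ = 339.1 × 3.49 = 1183 N·m clockwise.
Sign: 16.2 × 9.8 = 158.8 N down at 5.18 m → arm 5.18 m, τ = 158.8 × 5.18 = 822.6 N·m clockwise.
Net moment of the loads = 2892 N·m clockwise.
The upward force F acts at the right end, arm 6.7 m, giving F × 6.7 counterclockwise.
Setting net torque to zero: F × 6.7 = 2892 → F = 2892 / 6.7 = 432 N.

F ≈ 432 N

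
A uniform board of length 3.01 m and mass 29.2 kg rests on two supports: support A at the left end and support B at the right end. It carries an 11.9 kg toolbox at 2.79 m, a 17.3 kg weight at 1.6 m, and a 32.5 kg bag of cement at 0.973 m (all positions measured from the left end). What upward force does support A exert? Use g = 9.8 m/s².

R_A ≈ 447 N

Taking torques about support B:
Beam weight: 29.2 × 9.8 = 286.2 N down at 1.505 m → arm 1.505 m, τ = 286.2 × 1.505 = 430.7 N·m counterclockwise.
Toolbox: 11.9 × 9.8 = 116.6 N down at 2.79 m → arm 0.22 m, τ = 116.6 × 0.22 = 25.65 N·m counterclockwise.
Weight: 17.3 × 9.8 = 169.5 N down at 1.6 m → arm 1.41 m, τ = 169.5 × 1.41 = 239 N·m counterclockwise.
Bag of cement: 32.5 × 9.8 = 318.5 N down at 0.973 m → arm 2.037 m, τ = 318.5 × 2.037 = 648.8 N·m counterclockwise.
Net load moment about support B = 1344 N·m counterclockwise.
Reaction R at support A is upward at 0 m, arm 3.01 m → moment R × 3.01 clockwise.
Setting net torque to zero: R × 3.01 = 1344 → R = 447 N.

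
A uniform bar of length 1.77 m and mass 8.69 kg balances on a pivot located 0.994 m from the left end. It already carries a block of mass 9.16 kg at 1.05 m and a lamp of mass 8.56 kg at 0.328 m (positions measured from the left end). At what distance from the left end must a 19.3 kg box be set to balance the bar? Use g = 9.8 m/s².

About the pivot (at 0.994 m from the left end):
Beam weight: 8.69 × 9.8 = 85.16 N down at 0.885 m → arm 0.109 m, τ = 85.16 × 0.109 = 9.282 N·m counterclockwise.
Block: 9.16 × 9.8 = 89.77 N down at 1.05 m → arm 0.056 m, τ = 89.77 × 0.056 = 5.027 N·m clockwise.
Lamp: 8.56 × 9.8 = 83.89 N down at 0.328 m → arm 0.666 m, τ = 83.89 × 0.666 = 55.87 N·m counterclockwise.
Net moment of existing loads = 60.12 N·m counterclockwise.
The box weighs 19.3 × 9.8 = 189.1 N and must supply an equal clockwise moment, so its lever arm about the pivot is 60.12 / 189.1 = 0.318 m.
That puts it at 0.994 + 0.318 = 1.31 m from the left end.

x ≈ 1.31 m from the left end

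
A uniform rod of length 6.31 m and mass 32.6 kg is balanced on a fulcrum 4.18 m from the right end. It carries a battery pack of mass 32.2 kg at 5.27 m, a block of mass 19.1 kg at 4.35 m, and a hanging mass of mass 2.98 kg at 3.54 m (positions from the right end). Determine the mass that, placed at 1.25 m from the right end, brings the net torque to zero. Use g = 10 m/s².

Take moments about the fulcrum (at 4.18 m from the right end).
Beam weight: 32.6 × 10 = 326 N down at 3.155 m → arm 1.025 m, τ = 326 × 1.025 = 334.1 N·m clockwise.
Battery pack: 32.2 × 10 = 322 N down at 5.27 m → arm 1.09 m, τ = 322 × 1.09 = 351 N·m counterclockwise.
Block: 19.1 × 10 = 191 N down at 4.35 m → arm 0.17 m, τ = 191 × 0.17 = 32.47 N·m counterclockwise.
Hanging mass: 2.98 × 10 = 29.8 N down at 3.54 m → arm 0.64 m, τ = 29.8 × 0.64 = 19.07 N·m clockwise.
Net moment of known loads = 30.3 N·m counterclockwise.
An unknown mass m at 1.25 m has arm 2.93 m; its moment is m·g·2.93 clockwise.
Στ = 0 ⇒ m × 10 × 2.93 = 30.3 ⇒ m = 30.3 / (10 × 2.93) = 1.03 kg.

m ≈ 1.03 kg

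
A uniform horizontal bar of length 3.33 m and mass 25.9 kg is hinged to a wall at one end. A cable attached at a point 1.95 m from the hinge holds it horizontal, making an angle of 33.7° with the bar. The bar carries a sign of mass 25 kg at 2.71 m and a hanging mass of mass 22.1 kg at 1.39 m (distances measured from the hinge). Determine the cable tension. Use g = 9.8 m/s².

Sum moments about the hinge (the unknown hinge reaction has zero arm there).
Beam weight: 25.9 × 9.8 = 253.8 N down at 1.665 m → arm 1.665 m, τ = 253.8 × 1.665 = 422.6 N·m clockwise.
Sign: 25 × 9.8 = 245 N down at 2.71 m → arm 2.71 m, τ = 245 × 2.71 = 664 N·m clockwise.
Hanging mass: 22.1 × 9.8 = 216.6 N down at 1.39 m → arm 1.39 m, τ = 216.6 × 1.39 = 301.1 N·m clockwise.
Total clockwise load moment = 1388 N·m.
The cable tension T acts at 1.95 m; only its component perpendicular to the bar, T sinθ, produces torque. sin 33.7° = 0.5548.
For rotational equilibrium, T × 1.95 × 0.5548 = 1388, so T = 1388 / 1.082 = 1280 N.

T ≈ 1280 N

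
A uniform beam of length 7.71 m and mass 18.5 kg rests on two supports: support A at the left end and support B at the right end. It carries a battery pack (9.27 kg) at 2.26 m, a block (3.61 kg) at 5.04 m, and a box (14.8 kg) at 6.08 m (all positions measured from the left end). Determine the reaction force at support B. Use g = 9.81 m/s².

Sum moments about support A (its reaction then has zero moment arm).
Beam weight: 18.5 × 9.81 = 181.5 N down at 3.855 m → arm 3.855 m, τ = 181.5 × 3.855 = 699.7 N·m clockwise.
Battery pack: 9.27 × 9.81 = 90.94 N down at 2.26 m → arm 2.26 m, τ = 90.94 × 2.26 = 205.5 N·m clockwise.
Block: 3.61 × 9.81 = 35.41 N down at 5.04 m → arm 5.04 m, τ = 35.41 × 5.04 = 178.5 N·m clockwise.
Box: 14.8 × 9.81 = 145.2 N down at 6.08 m → arm 6.08 m, τ = 145.2 × 6.08 = 882.8 N·m clockwise.
Net load moment about support A = 1966 N·m clockwise.
Reaction R at support B is upward at 7.71 m, arm 7.71 m → moment R × 7.71 counterclockwise.
Στ = 0 ⇒ R × 7.71 = 1966 ⇒ R = 255 N.

R_B ≈ 255 N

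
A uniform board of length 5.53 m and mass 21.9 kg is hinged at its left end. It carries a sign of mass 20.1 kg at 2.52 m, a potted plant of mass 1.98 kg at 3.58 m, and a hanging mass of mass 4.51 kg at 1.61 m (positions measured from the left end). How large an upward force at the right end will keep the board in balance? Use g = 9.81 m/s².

Choose the left end as the axis so the unknown pivot reaction has zero arm there.
Beam weight: 21.9 × 9.81 = 214.8 N down at 2.765 m → arm 2.765 m, τ = 214.8 × 2.765 = 593.9 N·m clockwise.
Sign: 20.1 × 9.81 = 197.2 N down at 2.52 m → arm 2.52 m, τ = 197.2 × 2.52 = 496.9 N·m clockwise.
Potted plant: 1.98 × 9.81 = 19.42 N down at 3.58 m → arm 3.58 m, τ = 19.42 × 3.58 = 69.52 N·m clockwise.
Hanging mass: 4.51 × 9.81 = 44.24 N down at 1.61 m → arm 1.61 m, τ = 44.24 × 1.61 = 71.23 N·m clockwise.
Net moment of the loads = 1232 N·m clockwise.
The upward force F acts at the right end, arm 5.53 m, giving F × 5.53 counterclockwise.
Setting net torque to zero: F × 5.53 = 1232 → F = 1232 / 5.53 = 223 N.

F ≈ 223 N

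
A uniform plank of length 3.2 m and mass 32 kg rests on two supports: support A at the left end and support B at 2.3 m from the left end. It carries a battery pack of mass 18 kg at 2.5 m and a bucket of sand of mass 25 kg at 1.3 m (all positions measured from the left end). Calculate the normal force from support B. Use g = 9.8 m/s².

R_B ≈ 548 N

Taking torques about support A:
Beam weight: 32 × 9.8 = 313.6 N down at 1.6 m → arm 1.6 m, τ = 313.6 × 1.6 = 501.8 N·m clockwise.
Battery pack: 18 × 9.8 = 176.4 N down at 2.5 m → arm 2.5 m, τ = 176.4 × 2.5 = 441 N·m clockwise.
Bucket of sand: 25 × 9.8 = 245 N down at 1.3 m → arm 1.3 m, τ = 245 × 1.3 = 318.5 N·m clockwise.
Net load moment about support A = 1261 N·m clockwise.
Reaction R at support B is upward at 2.3 m, arm 2.3 m → moment R × 2.3 counterclockwise.
Στ = 0 ⇒ R × 2.3 = 1261 ⇒ R = 548 N.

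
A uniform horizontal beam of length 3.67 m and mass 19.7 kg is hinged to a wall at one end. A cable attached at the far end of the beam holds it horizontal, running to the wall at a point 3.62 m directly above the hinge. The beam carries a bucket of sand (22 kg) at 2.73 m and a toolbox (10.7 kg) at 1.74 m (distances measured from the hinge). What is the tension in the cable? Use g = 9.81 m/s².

T ≈ 437 N

Take moments about the hinge.
Beam weight: 19.7 × 9.81 = 193.3 N down at 1.835 m → arm 1.835 m, τ = 193.3 × 1.835 = 354.7 N·m clockwise.
Bucket of sand: 22 × 9.81 = 215.8 N down at 2.73 m → arm 2.73 m, τ = 215.8 × 2.73 = 589.1 N·m clockwise.
Toolbox: 10.7 × 9.81 = 105 N down at 1.74 m → arm 1.74 m, τ = 105 × 1.74 = 182.7 N·m clockwise.
Total clockwise load moment = 1126 N·m.
The cable tension T acts at 3.67 m; only its component perpendicular to the beam, T sinθ, produces torque. sinθ = h/√(h²+d²) = 3.62/√(3.62²+3.67²) = 0.7022.
Balancing moments: T × 3.67 × 0.7022 = 1126, giving T = 1126 / 2.577 = 437 N.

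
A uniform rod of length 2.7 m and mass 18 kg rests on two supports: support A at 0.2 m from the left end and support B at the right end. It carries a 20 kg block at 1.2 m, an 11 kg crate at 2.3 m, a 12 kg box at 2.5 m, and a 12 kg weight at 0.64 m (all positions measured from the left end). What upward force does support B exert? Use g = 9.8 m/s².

Taking torques about support A:
Beam weight: 18 × 9.8 = 176.4 N down at 1.35 m → arm 1.15 m, τ = 176.4 × 1.15 = 202.9 N·m clockwise.
Block: 20 × 9.8 = 196 N down at 1.2 m → arm 1 m, τ = 196 × 1 = 196 N·m clockwise.
Crate: 11 × 9.8 = 107.8 N down at 2.3 m → arm 2.1 m, τ = 107.8 × 2.1 = 226.4 N·m clockwise.
Box: 12 × 9.8 = 117.6 N down at 2.5 m → arm 2.3 m, τ = 117.6 × 2.3 = 270.5 N·m clockwise.
Weight: 12 × 9.8 = 117.6 N down at 0.64 m → arm 0.44 m, τ = 117.6 × 0.44 = 51.74 N·m clockwise.
Net load moment about support A = 947.5 N·m clockwise.
Reaction R at support B is upward at 2.7 m, arm 2.5 m → moment R × 2.5 counterclockwise.
Balancing moments: R × 2.5 = 947.5, giving R = 379 N.

R_B ≈ 379 N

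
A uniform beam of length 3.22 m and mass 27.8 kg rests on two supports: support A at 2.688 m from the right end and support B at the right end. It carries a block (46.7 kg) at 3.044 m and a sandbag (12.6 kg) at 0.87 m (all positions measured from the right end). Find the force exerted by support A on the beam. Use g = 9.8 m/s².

Sum moments about support B (its reaction then has zero moment arm).
Beam weight: 27.8 × 9.8 = 272.4 N down at 1.61 m → arm 1.61 m, τ = 272.4 × 1.61 = 438.6 N·m counterclockwise.
Block: 46.7 × 9.8 = 457.7 N down at 3.044 m → arm 3.044 m, τ = 457.7 × 3.044 = 1393 N·m counterclockwise.
Sandbag: 12.6 × 9.8 = 123.5 N down at 0.87 m → arm 0.87 m, τ = 123.5 × 0.87 = 107.4 N·m counterclockwise.
Net load moment about support B = 1939 N·m counterclockwise.
Reaction R at support A is upward at 2.688 m, arm 2.688 m → moment R × 2.688 clockwise.
For rotational equilibrium, R × 2.688 = 1939, so R = 721 N.

R_A ≈ 721 N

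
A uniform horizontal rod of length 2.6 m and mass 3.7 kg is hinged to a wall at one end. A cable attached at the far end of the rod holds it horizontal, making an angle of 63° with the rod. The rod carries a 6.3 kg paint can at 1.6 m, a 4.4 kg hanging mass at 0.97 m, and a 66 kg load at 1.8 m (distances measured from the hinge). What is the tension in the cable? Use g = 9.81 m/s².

Take moments about the hinge.
Beam weight: 3.7 × 9.81 = 36.3 N down at 1.3 m → arm 1.3 m, τ = 36.3 × 1.3 = 47.19 N·m clockwise.
Paint can: 6.3 × 9.81 = 61.8 N down at 1.6 m → arm 1.6 m, τ = 61.8 × 1.6 = 98.88 N·m clockwise.
Hanging mass: 4.4 × 9.81 = 43.16 N down at 0.97 m → arm 0.97 m, τ = 43.16 × 0.97 = 41.87 N·m clockwise.
Load: 66 × 9.81 = 647.5 N down at 1.8 m → arm 1.8 m, τ = 647.5 × 1.8 = 1166 N·m clockwise.
Total clockwise load moment = 1354 N·m.
The cable tension T acts at 2.6 m; only its component perpendicular to the rod, T sinθ, produces torque. sin 63° = 0.891.
Στ = 0 ⇒ T × 2.6 × 0.891 = 1354 ⇒ T = 1354 / 2.317 = 584 N.

T ≈ 584 N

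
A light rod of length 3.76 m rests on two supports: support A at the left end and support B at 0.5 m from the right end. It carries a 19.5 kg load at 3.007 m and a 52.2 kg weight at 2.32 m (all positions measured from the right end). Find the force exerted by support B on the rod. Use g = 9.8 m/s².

Choose support A as the axis so its reaction then has zero moment arm.
Load: 19.5 × 9.8 = 191.1 N down at 3.007 m → arm 0.753 m, τ = 191.1 × 0.753 = 143.9 N·m clockwise.
Weight: 52.2 × 9.8 = 511.6 N down at 2.32 m → arm 1.44 m, τ = 511.6 × 1.44 = 736.7 N·m clockwise.
Net load moment about support A = 880.6 N·m clockwise.
Reaction R at support B is upward at 0.5 m, arm 3.26 m → moment R × 3.26 counterclockwise.
Setting net torque to zero: R × 3.26 = 880.6 → R = 270 N.

R_B ≈ 270 N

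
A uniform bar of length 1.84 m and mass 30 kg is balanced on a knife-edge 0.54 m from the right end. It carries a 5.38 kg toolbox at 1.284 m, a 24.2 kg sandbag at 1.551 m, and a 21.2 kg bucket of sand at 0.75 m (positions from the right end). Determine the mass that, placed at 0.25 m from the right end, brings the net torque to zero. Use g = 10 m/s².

About the knife-edge (at 0.54 m from the right end):
Beam weight: 30 × 10 = 300 N down at 0.92 m → arm 0.38 m, τ = 300 × 0.38 = 114 N·m counterclockwise.
Toolbox: 5.38 × 10 = 53.8 N down at 1.284 m → arm 0.744 m, τ = 53.8 × 0.744 = 40.03 N·m counterclockwise.
Sandbag: 24.2 × 10 = 242 N down at 1.551 m → arm 1.011 m, τ = 242 × 1.011 = 244.7 N·m counterclockwise.
Bucket of sand: 21.2 × 10 = 212 N down at 0.75 m → arm 0.21 m, τ = 212 × 0.21 = 44.52 N·m counterclockwise.
Net moment of known loads = 443.2 N·m counterclockwise.
An unknown mass m at 0.25 m has arm 0.29 m; its moment is m·g·0.29 clockwise.
For rotational equilibrium, m × 10 × 0.29 = 443.2, so m = 443.2 / (10 × 0.29) = 153 kg.

m ≈ 153 kg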